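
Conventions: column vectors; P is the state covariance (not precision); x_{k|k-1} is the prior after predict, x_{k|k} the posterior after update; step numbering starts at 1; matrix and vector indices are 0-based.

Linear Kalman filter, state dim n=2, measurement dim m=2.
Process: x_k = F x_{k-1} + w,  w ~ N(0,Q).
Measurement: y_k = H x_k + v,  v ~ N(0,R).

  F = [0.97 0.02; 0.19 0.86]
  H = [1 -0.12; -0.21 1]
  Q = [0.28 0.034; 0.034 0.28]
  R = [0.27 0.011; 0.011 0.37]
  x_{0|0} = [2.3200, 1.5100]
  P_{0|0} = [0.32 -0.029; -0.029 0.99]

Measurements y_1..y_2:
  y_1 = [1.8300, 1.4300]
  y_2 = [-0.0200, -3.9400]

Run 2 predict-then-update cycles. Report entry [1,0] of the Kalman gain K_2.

K[1,0] = 0.1071

step 1: x^-=[2.2806, 1.7394]  P^-=[0.5804 0.0857; 0.0857 1.0143]  S=[0.8444 -0.1447; -0.1447 1.3739]  K=[0.6829 0.0456; 0.0831 0.7339]  nu=[-0.2419, 0.1695]  x^+=[2.1231, 1.8437]  P^+=[0.1927 0.0649; 0.0649 0.2861]
step 2: x^-=[2.0963, 1.9890]  P^-=[0.4639 0.1288; 0.1288 0.5197]  S=[0.7105 -0.0168; -0.0168 0.8561]  K=[0.6324 0.0490; 0.1071 0.5776]  nu=[-1.8776, -5.4888]  x^+=[0.6400, -1.3824]  P^+=[0.1788 0.0626; 0.0626 0.2280]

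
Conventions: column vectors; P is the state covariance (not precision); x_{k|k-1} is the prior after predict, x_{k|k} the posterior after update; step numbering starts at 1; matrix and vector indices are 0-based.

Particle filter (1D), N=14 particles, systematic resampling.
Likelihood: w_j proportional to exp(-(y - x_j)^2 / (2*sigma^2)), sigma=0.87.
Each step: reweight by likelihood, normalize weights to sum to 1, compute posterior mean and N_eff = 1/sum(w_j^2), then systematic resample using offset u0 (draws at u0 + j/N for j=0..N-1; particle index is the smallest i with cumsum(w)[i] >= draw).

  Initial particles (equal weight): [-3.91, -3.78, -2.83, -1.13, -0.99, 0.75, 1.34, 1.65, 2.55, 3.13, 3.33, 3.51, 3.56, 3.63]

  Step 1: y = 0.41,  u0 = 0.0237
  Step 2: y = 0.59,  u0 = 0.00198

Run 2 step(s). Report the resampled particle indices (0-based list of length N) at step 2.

resampled_idx = [0, 3, 3, 4, 5, 5, 6, 7, 7, 8, 9, 10, 11, 12]

step 1: w=[0.0000, 0.0000, 0.0004, 0.0869, 0.1141, 0.3859, 0.2352, 0.1508, 0.0202, 0.0031, 0.0015, 0.0007, 0.0006, 0.0004]  mean=0.7137  Neff=4.0326  idx=[3, 4, 4, 5, 5, 5, 5, 5, 6, 6, 6, 6, 7, 7]
step 2: w=[0.0155, 0.0210, 0.0210, 0.1074, 0.1074, 0.1074, 0.1074, 0.1074, 0.0753, 0.0753, 0.0753, 0.0753, 0.0520, 0.0520]  mean=0.9193  Neff=11.5024  idx=[0, 3, 3, 4, 5, 5, 6, 7, 7, 8, 9, 10, 11, 12]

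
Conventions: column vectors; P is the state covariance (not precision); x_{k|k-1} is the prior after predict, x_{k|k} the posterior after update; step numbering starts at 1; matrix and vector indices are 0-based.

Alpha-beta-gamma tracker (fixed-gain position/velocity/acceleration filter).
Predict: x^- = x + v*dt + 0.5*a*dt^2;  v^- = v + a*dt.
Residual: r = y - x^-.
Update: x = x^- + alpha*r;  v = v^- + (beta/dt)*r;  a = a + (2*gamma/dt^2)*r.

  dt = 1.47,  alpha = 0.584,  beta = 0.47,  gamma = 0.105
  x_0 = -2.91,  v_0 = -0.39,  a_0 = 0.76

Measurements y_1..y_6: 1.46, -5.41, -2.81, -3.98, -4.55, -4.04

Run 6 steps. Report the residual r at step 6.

step 1: x_pred=-2.6622  r=4.1222  x^+=-0.2548  v^+=2.0452  a^+=1.1606
step 2: x_pred=4.0055  r=-9.4155  x^+=-1.4931  v^+=0.7408  a^+=0.2456
step 3: x_pred=-0.1388  r=-2.6712  x^+=-1.6988  v^+=0.2478  a^+=-0.0140
step 4: x_pred=-1.3497  r=-2.6303  x^+=-2.8858  v^+=-0.6138  a^+=-0.2696
step 5: x_pred=-4.0794  r=-0.4706  x^+=-4.3542  v^+=-1.1606  a^+=-0.3154
step 6: x_pred=-6.4011  r=2.3611  x^+=-5.0222  v^+=-0.8693  a^+=-0.0859

resid = 2.3611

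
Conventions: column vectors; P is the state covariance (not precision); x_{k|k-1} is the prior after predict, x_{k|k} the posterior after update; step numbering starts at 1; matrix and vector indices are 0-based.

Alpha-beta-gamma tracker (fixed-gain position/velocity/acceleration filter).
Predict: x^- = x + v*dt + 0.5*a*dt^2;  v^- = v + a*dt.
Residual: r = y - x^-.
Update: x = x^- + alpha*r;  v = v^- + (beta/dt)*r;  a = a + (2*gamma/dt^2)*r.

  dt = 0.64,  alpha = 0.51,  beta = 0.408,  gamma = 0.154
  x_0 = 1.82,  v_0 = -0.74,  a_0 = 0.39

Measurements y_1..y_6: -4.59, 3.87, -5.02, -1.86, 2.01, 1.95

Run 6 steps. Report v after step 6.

step 1: x_pred=1.4263  r=-6.0163  x^+=-1.6420  v^+=-4.3258  a^+=-4.1340
step 2: x_pred=-5.2572  r=9.1272  x^+=-0.6023  v^+=-1.1529  a^+=2.7292
step 3: x_pred=-0.7812  r=-4.2388  x^+=-2.9430  v^+=-2.1084  a^+=-0.4581
step 4: x_pred=-4.3862  r=2.5262  x^+=-3.0979  v^+=-0.7912  a^+=1.4415
step 5: x_pred=-3.3090  r=5.3190  x^+=-0.5963  v^+=3.5222  a^+=5.4411
step 6: x_pred=2.7723  r=-0.8223  x^+=2.3529  v^+=6.4804  a^+=4.8228

v_post = 6.4804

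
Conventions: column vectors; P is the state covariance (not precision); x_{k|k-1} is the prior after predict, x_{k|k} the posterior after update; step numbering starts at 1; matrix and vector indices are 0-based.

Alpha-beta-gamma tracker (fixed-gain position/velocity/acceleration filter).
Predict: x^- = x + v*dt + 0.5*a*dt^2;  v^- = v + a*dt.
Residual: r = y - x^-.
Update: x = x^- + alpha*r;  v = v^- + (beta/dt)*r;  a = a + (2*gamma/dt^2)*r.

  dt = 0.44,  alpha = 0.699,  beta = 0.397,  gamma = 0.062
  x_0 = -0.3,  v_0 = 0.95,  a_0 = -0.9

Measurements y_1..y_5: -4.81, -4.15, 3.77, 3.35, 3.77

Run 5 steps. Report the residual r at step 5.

step 1: x_pred=0.0309  r=-4.8409  x^+=-3.3529  v^+=-3.8138  a^+=-4.0006
step 2: x_pred=-5.4182  r=1.2682  x^+=-4.5317  v^+=-4.4298  a^+=-3.1883
step 3: x_pred=-6.7895  r=10.5595  x^+=0.5916  v^+=3.6949  a^+=3.5750
step 4: x_pred=2.5634  r=0.7866  x^+=3.1132  v^+=5.9776  a^+=4.0788
step 5: x_pred=6.1382  r=-2.3682  x^+=4.4828  v^+=5.6355  a^+=2.5620

resid = -2.3682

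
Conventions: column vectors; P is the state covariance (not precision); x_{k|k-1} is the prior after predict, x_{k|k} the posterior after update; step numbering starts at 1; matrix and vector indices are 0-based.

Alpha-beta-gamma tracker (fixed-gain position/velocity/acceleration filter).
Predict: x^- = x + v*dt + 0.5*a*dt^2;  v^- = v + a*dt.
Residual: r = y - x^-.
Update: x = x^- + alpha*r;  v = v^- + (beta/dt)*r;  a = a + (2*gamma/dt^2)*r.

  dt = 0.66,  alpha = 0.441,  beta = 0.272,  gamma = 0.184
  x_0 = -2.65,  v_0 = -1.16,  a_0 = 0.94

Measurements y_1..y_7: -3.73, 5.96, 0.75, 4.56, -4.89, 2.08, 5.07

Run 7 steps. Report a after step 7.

step 1: x_pred=-3.2109  r=-0.5191  x^+=-3.4398  v^+=-0.7535  a^+=0.5014
step 2: x_pred=-3.8279  r=9.7879  x^+=0.4885  v^+=3.6112  a^+=8.7704
step 3: x_pred=4.7821  r=-4.0321  x^+=3.0040  v^+=7.7379  a^+=5.3640
step 4: x_pred=9.2793  r=-4.7193  x^+=7.1981  v^+=9.3333  a^+=1.3771
step 5: x_pred=13.6580  r=-18.5480  x^+=5.4783  v^+=2.5981  a^+=-14.2925
step 6: x_pred=4.0802  r=-2.0002  x^+=3.1981  v^+=-7.6592  a^+=-15.9822
step 7: x_pred=-5.3379  r=10.4079  x^+=-0.7480  v^+=-13.9182  a^+=-7.1895

a_post = -7.1895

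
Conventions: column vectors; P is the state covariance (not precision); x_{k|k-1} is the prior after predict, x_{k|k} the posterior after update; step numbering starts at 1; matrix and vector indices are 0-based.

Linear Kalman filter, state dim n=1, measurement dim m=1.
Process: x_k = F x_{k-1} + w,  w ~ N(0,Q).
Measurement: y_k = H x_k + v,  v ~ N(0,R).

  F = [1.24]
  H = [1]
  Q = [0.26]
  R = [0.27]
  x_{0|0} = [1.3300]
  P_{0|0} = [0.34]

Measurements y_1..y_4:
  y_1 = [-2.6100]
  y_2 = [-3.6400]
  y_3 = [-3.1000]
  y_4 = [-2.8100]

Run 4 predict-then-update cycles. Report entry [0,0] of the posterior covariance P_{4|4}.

P_post[0,0] = 0.1797

step 1: x^-=[1.6492]  P^-=[0.7828]  S=[1.0528]  K=[0.7435]  nu=[-4.2592]  x^+=[-1.5177]  P^+=[0.2008]
step 2: x^-=[-1.8819]  P^-=[0.5687]  S=[0.8387]  K=[0.6781]  nu=[-1.7581]  x^+=[-3.0740]  P^+=[0.1831]
step 3: x^-=[-3.8118]  P^-=[0.5415]  S=[0.8115]  K=[0.6673]  nu=[0.7118]  x^+=[-3.3368]  P^+=[0.1802]
step 4: x^-=[-4.1377]  P^-=[0.5370]  S=[0.8070]  K=[0.6654]  nu=[1.3277]  x^+=[-3.2542]  P^+=[0.1797]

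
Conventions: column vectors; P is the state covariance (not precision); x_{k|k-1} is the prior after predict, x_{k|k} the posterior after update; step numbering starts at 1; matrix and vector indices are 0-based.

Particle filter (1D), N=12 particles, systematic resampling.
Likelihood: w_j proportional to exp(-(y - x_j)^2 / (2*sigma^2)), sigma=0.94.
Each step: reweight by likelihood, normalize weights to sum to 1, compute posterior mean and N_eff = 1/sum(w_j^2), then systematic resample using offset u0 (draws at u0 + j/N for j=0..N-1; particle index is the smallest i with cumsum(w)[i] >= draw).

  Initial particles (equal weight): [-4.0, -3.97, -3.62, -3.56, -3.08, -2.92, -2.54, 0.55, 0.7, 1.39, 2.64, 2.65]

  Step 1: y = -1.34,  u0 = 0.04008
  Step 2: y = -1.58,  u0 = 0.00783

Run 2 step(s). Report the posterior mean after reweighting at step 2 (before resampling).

post_mean = -2.6364

step 1: w=[0.0145, 0.0158, 0.0418, 0.0488, 0.1429, 0.1931, 0.3510, 0.1050, 0.0752, 0.0117, 0.0001, 0.0001]  mean=-2.2139  Neff=4.9431  idx=[2, 4, 4, 5, 5, 5, 6, 6, 6, 6, 7, 8]
step 2: w=[0.0224, 0.0659, 0.0659, 0.0853, 0.0853, 0.0853, 0.1398, 0.1398, 0.1398, 0.1398, 0.0181, 0.0124]  mean=-2.6364  Neff=9.1135  idx=[0, 2, 3, 4, 5, 6, 6, 7, 7, 8, 9, 9]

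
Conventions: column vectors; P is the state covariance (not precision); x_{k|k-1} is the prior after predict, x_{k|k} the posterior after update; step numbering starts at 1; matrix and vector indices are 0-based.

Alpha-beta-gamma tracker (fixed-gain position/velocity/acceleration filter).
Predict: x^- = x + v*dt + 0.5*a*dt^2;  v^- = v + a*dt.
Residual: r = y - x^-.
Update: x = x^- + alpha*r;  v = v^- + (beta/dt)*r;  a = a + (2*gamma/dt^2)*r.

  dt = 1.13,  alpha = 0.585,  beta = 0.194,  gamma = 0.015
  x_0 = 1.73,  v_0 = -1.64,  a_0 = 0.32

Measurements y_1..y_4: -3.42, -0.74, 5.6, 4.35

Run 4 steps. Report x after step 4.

x_post = 3.8786

step 1: x_pred=0.0811  r=-3.5011  x^+=-1.9670  v^+=-1.8795  a^+=0.2377
step 2: x_pred=-3.9391  r=3.1991  x^+=-2.0676  v^+=-1.0616  a^+=0.3129
step 3: x_pred=-3.0675  r=8.6675  x^+=2.0030  v^+=0.7800  a^+=0.5165
step 4: x_pred=3.2142  r=1.1358  x^+=3.8786  v^+=1.5587  a^+=0.5432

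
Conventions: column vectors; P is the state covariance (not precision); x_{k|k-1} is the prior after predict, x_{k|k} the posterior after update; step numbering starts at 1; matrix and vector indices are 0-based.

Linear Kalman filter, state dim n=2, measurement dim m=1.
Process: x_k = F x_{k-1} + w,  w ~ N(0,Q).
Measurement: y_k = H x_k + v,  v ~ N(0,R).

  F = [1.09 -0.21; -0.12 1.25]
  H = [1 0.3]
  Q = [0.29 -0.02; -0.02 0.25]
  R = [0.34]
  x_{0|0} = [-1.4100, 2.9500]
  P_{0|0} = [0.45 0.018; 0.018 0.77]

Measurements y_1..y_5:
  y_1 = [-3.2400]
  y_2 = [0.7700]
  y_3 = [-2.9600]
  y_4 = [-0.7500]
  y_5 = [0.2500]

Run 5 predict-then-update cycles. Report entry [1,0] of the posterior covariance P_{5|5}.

P_post[1,0] = -2.9405

step 1: x^-=[-2.1564, 3.8567]  P^-=[0.8504 -0.2560; -0.2560 1.4542]  S=[1.1676]  K=[0.6625; 0.1544]  nu=[-2.2406]  x^+=[-3.6408, 3.5108]  P^+=[0.3379 -0.3754; -0.3754 1.4264]
step 2: x^-=[-4.7057, 4.8254]  P^-=[0.9262 -0.9596; -0.9596 2.5962]  S=[0.9241]  K=[0.6908; -0.1956]  nu=[4.0281]  x^+=[-1.9233, 4.0376]  P^+=[0.4853 -0.8348; -0.8348 2.5609]
step 3: x^-=[-2.9443, 5.2778]  P^-=[1.3616 -1.9141; -1.9141 4.5088]  S=[0.9590]  K=[0.8211; -0.5855]  nu=[-1.5990]  x^+=[-4.2573, 6.2140]  P^+=[0.7151 -1.4531; -1.4531 4.1800]
step 4: x^-=[-5.9454, 8.2783]  P^-=[1.9892 -3.2272; -3.2272 7.2275]  S=[1.0433]  K=[0.9786; -1.0150]  nu=[2.7119]  x^+=[-3.2915, 5.5258]  P^+=[0.9900 -2.1909; -2.1909 6.1527]
step 5: x^-=[-4.7481, 7.3022]  P^-=[2.7405 -4.8049; -4.8049 10.5351]  S=[1.1458]  K=[1.1338; -1.4352]  nu=[2.8075]  x^+=[-1.5650, 3.2730]  P^+=[1.2676 -2.9405; -2.9405 8.1752]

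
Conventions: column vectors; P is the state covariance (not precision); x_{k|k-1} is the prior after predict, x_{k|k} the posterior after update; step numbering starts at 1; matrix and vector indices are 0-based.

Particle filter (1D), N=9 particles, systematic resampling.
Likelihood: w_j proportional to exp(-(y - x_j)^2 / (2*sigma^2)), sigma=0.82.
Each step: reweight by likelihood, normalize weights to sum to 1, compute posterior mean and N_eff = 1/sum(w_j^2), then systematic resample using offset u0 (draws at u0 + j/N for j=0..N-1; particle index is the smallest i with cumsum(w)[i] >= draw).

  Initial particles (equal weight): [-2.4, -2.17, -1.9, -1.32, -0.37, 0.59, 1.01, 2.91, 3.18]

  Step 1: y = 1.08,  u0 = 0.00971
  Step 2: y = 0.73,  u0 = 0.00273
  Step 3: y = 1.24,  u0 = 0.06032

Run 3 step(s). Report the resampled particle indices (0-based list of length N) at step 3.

resampled_idx = [1, 2, 3, 4, 5, 6, 7, 7, 8]

step 1: w=[0.0001, 0.0002, 0.0006, 0.0063, 0.0961, 0.3840, 0.4574, 0.0380, 0.0173]  mean=0.8085  Neff=2.7200  idx=[4, 5, 5, 5, 5, 6, 6, 6, 6]
step 2: w=[0.0501, 0.1213, 0.1213, 0.1213, 0.1213, 0.1161, 0.1161, 0.1161, 0.1161]  mean=0.7371  Neff=8.6687  idx=[0, 1, 2, 3, 4, 5, 6, 7, 8]
step 3: w=[0.0210, 0.1057, 0.1057, 0.1057, 0.1057, 0.1391, 0.1391, 0.1391, 0.1391]  mean=0.8034  Neff=8.1653  idx=[1, 2, 3, 4, 5, 6, 7, 7, 8]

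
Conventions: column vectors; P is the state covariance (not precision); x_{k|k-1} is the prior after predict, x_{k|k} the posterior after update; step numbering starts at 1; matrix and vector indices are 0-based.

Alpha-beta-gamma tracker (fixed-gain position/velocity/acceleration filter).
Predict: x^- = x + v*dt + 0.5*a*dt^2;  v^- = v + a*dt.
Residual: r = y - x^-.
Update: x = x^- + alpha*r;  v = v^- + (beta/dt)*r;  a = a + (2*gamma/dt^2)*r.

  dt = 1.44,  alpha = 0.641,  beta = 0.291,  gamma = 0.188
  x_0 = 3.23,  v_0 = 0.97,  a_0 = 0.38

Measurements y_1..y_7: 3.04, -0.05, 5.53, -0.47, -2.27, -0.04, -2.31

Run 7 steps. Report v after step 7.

step 1: x_pred=5.0208  r=-1.9808  x^+=3.7511  v^+=1.1169  a^+=0.0208
step 2: x_pred=5.3811  r=-5.4311  x^+=1.8997  v^+=0.0494  a^+=-0.9640
step 3: x_pred=0.9714  r=4.5586  x^+=3.8935  v^+=-0.4175  a^+=-0.1374
step 4: x_pred=3.1498  r=-3.6198  x^+=0.8295  v^+=-1.3468  a^+=-0.7937
step 5: x_pred=-1.9329  r=-0.3371  x^+=-2.1490  v^+=-2.5580  a^+=-0.8549
step 6: x_pred=-6.7188  r=6.6788  x^+=-2.4377  v^+=-2.4393  a^+=0.3562
step 7: x_pred=-5.5810  r=3.2710  x^+=-3.4843  v^+=-1.2654  a^+=0.9493

v_post = -1.2654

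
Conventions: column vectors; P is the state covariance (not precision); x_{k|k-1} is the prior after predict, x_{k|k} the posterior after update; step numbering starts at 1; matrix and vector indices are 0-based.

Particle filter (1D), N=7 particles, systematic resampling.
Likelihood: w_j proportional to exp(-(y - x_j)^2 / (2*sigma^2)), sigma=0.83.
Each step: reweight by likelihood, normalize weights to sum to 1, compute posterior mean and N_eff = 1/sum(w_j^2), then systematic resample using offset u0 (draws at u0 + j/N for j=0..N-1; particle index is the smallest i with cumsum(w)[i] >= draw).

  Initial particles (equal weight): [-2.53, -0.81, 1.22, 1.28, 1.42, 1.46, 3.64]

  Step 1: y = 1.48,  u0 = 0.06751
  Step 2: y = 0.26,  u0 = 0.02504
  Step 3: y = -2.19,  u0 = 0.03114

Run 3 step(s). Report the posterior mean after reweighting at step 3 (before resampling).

post_mean = 1.2745

step 1: w=[0.0000, 0.0056, 0.2394, 0.2443, 0.2508, 0.2514, 0.0085]  mean=1.3544  Neff=4.1118  idx=[2, 2, 3, 4, 4, 5, 5]
step 2: w=[0.1736, 0.1736, 0.1593, 0.1276, 0.1276, 0.1192, 0.1192]  mean=1.3378  Neff=6.8211  idx=[0, 0, 1, 2, 3, 4, 6]
step 3: w=[0.2103, 0.2103, 0.2103, 0.1558, 0.0759, 0.0759, 0.0615]  mean=1.2745  Neff=5.8054  idx=[0, 0, 1, 2, 2, 3, 5]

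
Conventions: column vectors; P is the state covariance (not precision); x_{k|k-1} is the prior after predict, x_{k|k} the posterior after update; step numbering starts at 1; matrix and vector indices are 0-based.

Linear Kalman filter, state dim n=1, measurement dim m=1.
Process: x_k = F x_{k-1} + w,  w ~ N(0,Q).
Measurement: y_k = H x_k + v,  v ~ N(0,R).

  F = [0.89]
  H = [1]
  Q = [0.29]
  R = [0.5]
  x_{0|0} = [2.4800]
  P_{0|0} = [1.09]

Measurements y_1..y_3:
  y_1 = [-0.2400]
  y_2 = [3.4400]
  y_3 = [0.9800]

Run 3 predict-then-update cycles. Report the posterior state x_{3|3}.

x_post = [1.3957]

step 1: x^-=[2.2072]  P^-=[1.1534]  S=[1.6534]  K=[0.6976]  nu=[-2.4472]  x^+=[0.5001]  P^+=[0.3488]
step 2: x^-=[0.4450]  P^-=[0.5663]  S=[1.0663]  K=[0.5311]  nu=[2.9950]  x^+=[2.0356]  P^+=[0.2655]
step 3: x^-=[1.8117]  P^-=[0.5003]  S=[1.0003]  K=[0.5002]  nu=[-0.8317]  x^+=[1.3957]  P^+=[0.2501]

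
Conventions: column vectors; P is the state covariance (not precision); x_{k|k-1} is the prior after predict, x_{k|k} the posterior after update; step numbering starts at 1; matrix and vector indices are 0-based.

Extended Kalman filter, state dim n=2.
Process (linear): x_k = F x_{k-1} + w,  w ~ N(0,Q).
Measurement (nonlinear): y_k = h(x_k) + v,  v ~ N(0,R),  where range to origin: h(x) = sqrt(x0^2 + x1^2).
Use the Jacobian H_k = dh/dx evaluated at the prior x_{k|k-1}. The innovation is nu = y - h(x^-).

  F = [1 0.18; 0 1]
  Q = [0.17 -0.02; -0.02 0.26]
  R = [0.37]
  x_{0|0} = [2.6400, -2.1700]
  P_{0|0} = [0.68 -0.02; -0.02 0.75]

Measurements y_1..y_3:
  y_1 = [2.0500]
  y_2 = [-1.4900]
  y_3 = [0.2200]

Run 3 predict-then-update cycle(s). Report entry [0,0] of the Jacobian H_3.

step 1: x^-=[2.2494, -2.1700]  P^-=[0.8671 0.0950; 0.0950 1.0100]  H_jac=[0.7197 -0.6943]  S=[1.2110]  K=[0.4608; -0.5226]  nu=[-1.0755]  x^+=[1.7538, -1.6080]  P^+=[0.6099 0.3866; 0.3866 0.6793]
step 2: x^-=[1.4643, -1.6080]  P^-=[0.9411 0.4889; 0.4889 0.9393]  H_jac=[0.6733 -0.7394]  S=[0.8233]  K=[0.3306; -0.4437]  nu=[-3.6648]  x^+=[0.2528, 0.0179]  P^+=[0.8511 0.6097; 0.6097 0.7772]
step 3: x^-=[0.2560, 0.0179]  P^-=[1.2658 0.7296; 0.7296 1.0372]  H_jac=[0.9976 0.0699]  S=[1.7364]  K=[0.7566; 0.4609]  nu=[-0.0366]  x^+=[0.2283, 0.0010]  P^+=[0.2719 0.1241; 0.1241 0.6684]

H_jac[0,0] = 0.9976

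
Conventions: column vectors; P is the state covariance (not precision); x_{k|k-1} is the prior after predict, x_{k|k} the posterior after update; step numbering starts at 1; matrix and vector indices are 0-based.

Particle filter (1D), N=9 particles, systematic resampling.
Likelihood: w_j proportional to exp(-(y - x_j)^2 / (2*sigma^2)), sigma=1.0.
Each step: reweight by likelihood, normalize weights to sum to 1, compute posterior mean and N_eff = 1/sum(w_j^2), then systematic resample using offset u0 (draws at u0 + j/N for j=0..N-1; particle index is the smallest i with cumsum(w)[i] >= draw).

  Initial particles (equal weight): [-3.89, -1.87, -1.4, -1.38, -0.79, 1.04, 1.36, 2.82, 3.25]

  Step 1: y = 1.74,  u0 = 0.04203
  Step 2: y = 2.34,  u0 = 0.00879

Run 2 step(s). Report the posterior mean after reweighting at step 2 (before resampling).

post_mean = 1.9754

step 1: w=[0.0000, 0.0006, 0.0027, 0.0029, 0.0154, 0.2956, 0.3513, 0.2108, 0.1208]  mean=1.7510  Neff=3.7031  idx=[5, 5, 5, 6, 6, 6, 7, 7, 8]
step 2: w=[0.0769, 0.0769, 0.0769, 0.1107, 0.1107, 0.1107, 0.1595, 0.1595, 0.1183]  mean=1.9754  Neff=8.3780  idx=[0, 1, 3, 4, 5, 6, 6, 7, 8]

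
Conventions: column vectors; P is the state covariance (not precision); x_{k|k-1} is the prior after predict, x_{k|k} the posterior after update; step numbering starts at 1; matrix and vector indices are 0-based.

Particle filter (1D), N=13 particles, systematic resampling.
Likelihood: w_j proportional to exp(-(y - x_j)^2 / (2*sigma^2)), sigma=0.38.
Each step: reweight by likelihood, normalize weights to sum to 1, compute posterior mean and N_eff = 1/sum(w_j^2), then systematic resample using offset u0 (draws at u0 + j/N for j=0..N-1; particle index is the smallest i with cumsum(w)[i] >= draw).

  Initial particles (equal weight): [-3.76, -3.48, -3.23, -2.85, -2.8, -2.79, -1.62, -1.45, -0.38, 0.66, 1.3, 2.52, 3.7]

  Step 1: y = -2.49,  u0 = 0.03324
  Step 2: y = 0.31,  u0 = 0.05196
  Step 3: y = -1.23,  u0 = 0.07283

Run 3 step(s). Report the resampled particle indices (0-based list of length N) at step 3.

step 1: w=[0.0016, 0.0142, 0.0633, 0.2692, 0.3023, 0.3088, 0.0307, 0.0100, 0.0000, 0.0000, 0.0000, 0.0000, 0.0000]  mean=-2.7991  Neff=3.7812  idx=[2, 3, 3, 3, 3, 4, 4, 4, 4, 5, 5, 5, 5]
step 2: w=[0.0000, 0.0328, 0.0328, 0.0328, 0.0328, 0.0970, 0.0970, 0.0970, 0.0970, 0.1203, 0.1203, 0.1203, 0.1203]  mean=-2.8017  Neff=10.0237  idx=[2, 4, 5, 6, 7, 8, 8, 9, 10, 10, 11, 12, 12]
step 3: w=[0.0448, 0.0448, 0.0779, 0.0779, 0.0779, 0.0779, 0.0779, 0.0868, 0.0868, 0.0868, 0.0868, 0.0868, 0.0868]  mean=-2.7993  Neff=12.5670  idx=[1, 2, 3, 4, 5, 6, 7, 8, 9, 10, 11, 12, 12]

resampled_idx = [1, 2, 3, 4, 5, 6, 7, 8, 9, 10, 11, 12, 12]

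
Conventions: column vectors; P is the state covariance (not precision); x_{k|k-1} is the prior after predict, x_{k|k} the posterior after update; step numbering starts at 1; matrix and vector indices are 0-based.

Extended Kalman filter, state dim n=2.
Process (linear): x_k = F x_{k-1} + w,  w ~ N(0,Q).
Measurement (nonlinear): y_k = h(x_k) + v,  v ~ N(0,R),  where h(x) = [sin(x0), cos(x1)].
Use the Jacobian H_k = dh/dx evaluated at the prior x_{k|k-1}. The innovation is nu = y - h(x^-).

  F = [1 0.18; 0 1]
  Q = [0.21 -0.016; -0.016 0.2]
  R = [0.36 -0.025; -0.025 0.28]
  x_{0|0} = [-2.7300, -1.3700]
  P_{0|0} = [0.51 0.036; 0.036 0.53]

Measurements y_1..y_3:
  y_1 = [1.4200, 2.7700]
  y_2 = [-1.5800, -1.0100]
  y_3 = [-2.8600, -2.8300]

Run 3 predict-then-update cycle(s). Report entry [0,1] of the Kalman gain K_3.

step 1: x^-=[-2.9766, -1.3700]  P^-=[0.7501 0.1154; 0.1154 0.7300]  H_jac=[-0.9864 0.0000; 0.0000 0.9799]  S=[1.0899 -0.1365; -0.1365 0.9810]  K=[-0.6763 0.0211; -0.0133 0.7274]  nu=[1.5842, 2.5706]  x^+=[-3.9936, 0.4786]  P^+=[0.2473 0.0233; 0.0233 0.2082]
step 2: x^-=[-3.9075, 0.4786]  P^-=[0.4725 0.0448; 0.0448 0.4082]  H_jac=[-0.7208 0.0000; 0.0000 -0.4606]  S=[0.6055 -0.0101; -0.0101 0.3666]  K=[-0.5637 -0.0718; -0.0619 -0.5145]  nu=[-2.2732, -1.8976]  x^+=[-2.4898, 1.5957]  P^+=[0.2790 0.0131; 0.0131 0.3095]
step 3: x^-=[-2.2026, 1.5957]  P^-=[0.5038 0.0528; 0.0528 0.5095]  H_jac=[-0.5906 0.0000; 0.0000 -0.9997]  S=[0.5357 0.0062; 0.0062 0.7891]  K=[-0.5547 -0.0625; -0.0508 -0.6450]  nu=[-2.0530, -2.8051]  x^+=[-0.8885, 3.5092]  P^+=[0.3354 0.0036; 0.0036 0.1794]

K[0,1] = -0.0625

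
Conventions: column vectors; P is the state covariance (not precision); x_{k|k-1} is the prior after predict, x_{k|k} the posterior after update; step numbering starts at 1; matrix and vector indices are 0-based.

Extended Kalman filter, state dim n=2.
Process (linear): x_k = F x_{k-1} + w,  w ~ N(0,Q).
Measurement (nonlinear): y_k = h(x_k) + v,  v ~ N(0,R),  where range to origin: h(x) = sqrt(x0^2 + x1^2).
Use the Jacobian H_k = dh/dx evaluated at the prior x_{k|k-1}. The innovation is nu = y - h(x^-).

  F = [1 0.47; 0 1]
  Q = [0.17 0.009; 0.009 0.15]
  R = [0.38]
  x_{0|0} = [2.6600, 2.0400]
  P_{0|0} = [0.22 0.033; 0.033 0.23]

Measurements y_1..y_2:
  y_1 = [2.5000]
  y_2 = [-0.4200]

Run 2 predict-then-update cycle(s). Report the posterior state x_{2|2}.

x_post = [1.3629, 0.1844]

step 1: x^-=[3.6188, 2.0400]  P^-=[0.4718 0.1501; 0.1501 0.3800]  H_jac=[0.8711 0.4911]  S=[0.9581]  K=[0.5059; 0.3312]  nu=[-1.6542]  x^+=[2.7819, 1.4921]  P^+=[0.2266 -0.0105; -0.0105 0.2749]
step 2: x^-=[3.4832, 1.4921]  P^-=[0.4475 0.1277; 0.1277 0.4249]  H_jac=[0.9192 0.3938]  S=[0.9164]  K=[0.5037; 0.3107]  nu=[-4.2093]  x^+=[1.3629, 0.1844]  P^+=[0.2150 -0.0157; -0.0157 0.3364]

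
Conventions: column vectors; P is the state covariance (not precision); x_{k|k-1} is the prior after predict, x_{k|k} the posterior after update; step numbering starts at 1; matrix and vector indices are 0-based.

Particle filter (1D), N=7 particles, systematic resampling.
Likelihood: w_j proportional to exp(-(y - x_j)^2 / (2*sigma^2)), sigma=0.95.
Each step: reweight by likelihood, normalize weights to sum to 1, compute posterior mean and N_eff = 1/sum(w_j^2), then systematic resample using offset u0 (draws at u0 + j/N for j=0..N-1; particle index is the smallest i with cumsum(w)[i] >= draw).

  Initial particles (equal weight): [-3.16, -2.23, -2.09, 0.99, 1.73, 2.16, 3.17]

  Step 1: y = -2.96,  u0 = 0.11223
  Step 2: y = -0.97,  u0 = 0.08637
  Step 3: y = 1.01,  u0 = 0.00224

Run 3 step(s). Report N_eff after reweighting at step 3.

N_eff = 5.7752

step 1: w=[0.4109, 0.3127, 0.2762, 0.0001, 0.0000, 0.0000, 0.0000]  mean=-2.5733  Neff=2.9155  idx=[0, 0, 0, 1, 1, 2, 2]
step 2: w=[0.0344, 0.0344, 0.0344, 0.2036, 0.2036, 0.2448, 0.2448]  mean=-2.2575  Neff=4.8472  idx=[2, 3, 4, 5, 5, 6, 6]
step 3: w=[0.0026, 0.1168, 0.1168, 0.1910, 0.1910, 0.1910, 0.1910]  mean=-2.1254  Neff=5.7752  idx=[0, 2, 3, 4, 4, 5, 6]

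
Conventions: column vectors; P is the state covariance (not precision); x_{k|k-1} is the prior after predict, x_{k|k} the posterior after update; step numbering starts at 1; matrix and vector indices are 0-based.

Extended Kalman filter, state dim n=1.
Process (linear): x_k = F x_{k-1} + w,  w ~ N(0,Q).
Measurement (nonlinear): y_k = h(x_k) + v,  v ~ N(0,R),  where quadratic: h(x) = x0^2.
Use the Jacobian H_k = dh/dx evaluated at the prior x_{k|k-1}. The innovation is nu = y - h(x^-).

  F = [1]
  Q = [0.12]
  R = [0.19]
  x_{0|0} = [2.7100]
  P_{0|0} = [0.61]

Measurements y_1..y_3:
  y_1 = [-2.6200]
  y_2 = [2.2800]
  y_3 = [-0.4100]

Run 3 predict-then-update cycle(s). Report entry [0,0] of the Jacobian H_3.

H_jac[0,0] = 2.9135

step 1: x^-=[2.7100]  P^-=[0.7300]  H_jac=[5.4200]  S=[21.6348]  K=[0.1829]  nu=[-9.9641]  x^+=[0.8878]  P^+=[0.0064]
step 2: x^-=[0.8878]  P^-=[0.1264]  H_jac=[1.7755]  S=[0.5885]  K=[0.3814]  nu=[1.4919]  x^+=[1.4567]  P^+=[0.0408]
step 3: x^-=[1.4567]  P^-=[0.1608]  H_jac=[2.9135]  S=[1.5550]  K=[0.3013]  nu=[-2.5321]  x^+=[0.6938]  P^+=[0.0196]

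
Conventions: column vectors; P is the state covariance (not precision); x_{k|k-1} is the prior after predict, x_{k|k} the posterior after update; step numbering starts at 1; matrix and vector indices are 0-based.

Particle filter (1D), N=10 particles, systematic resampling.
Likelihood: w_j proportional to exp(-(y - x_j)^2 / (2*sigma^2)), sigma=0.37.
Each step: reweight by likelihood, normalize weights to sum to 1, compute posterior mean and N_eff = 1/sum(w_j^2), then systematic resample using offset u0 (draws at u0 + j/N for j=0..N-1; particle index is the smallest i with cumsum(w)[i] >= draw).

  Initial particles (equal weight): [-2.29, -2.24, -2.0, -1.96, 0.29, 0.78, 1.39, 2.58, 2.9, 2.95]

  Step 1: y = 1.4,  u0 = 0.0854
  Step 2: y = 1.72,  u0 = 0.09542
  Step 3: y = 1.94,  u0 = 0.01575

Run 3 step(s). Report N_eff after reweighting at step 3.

step 1: w=[0.0000, 0.0000, 0.0000, 0.0000, 0.0088, 0.1945, 0.7915, 0.0049, 0.0002, 0.0001]  mean=1.2680  Neff=1.5052  idx=[5, 5, 6, 6, 6, 6, 6, 6, 6, 6]
step 2: w=[0.0073, 0.0073, 0.1232, 0.1232, 0.1232, 0.1232, 0.1232, 0.1232, 0.1232, 0.1232]  mean=1.3811  Neff=8.2308  idx=[2, 3, 4, 5, 5, 6, 7, 8, 9, 9]
step 3: w=[0.1000, 0.1000, 0.1000, 0.1000, 0.1000, 0.1000, 0.1000, 0.1000, 0.1000, 0.1000]  mean=1.3900  Neff=10.0000  idx=[0, 1, 2, 3, 4, 5, 6, 7, 8, 9]

N_eff = 10.0000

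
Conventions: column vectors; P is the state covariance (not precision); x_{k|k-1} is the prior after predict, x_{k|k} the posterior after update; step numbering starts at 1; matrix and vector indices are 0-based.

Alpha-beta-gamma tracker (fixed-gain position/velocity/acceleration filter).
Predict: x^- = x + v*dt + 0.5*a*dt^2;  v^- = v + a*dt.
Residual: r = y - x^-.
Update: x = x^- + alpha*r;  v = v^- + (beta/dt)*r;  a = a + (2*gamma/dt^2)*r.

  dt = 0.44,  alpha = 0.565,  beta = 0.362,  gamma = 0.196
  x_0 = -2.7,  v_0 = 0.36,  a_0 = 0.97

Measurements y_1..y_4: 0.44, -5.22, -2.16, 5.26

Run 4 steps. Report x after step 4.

x_post = 1.4311

step 1: x_pred=-2.4477  r=2.8877  x^+=-0.8162  v^+=3.1626  a^+=6.8170
step 2: x_pred=1.2353  r=-6.4553  x^+=-2.4120  v^+=0.8511  a^+=-6.2536
step 3: x_pred=-2.6428  r=0.4828  x^+=-2.3700  v^+=-1.5032  a^+=-5.2760
step 4: x_pred=-3.5422  r=8.8022  x^+=1.4311  v^+=3.4171  a^+=12.5465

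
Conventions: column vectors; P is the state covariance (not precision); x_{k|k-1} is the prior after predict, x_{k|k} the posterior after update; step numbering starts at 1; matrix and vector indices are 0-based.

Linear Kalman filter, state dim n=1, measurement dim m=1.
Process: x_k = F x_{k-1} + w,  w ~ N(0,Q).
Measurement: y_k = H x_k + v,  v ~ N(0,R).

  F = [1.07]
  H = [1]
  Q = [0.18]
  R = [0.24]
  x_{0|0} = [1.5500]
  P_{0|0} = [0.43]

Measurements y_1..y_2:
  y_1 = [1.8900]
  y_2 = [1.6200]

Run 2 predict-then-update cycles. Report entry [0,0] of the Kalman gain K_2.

step 1: x^-=[1.6585]  P^-=[0.6723]  S=[0.9123]  K=[0.7369]  nu=[0.2315]  x^+=[1.8291]  P^+=[0.1769]
step 2: x^-=[1.9571]  P^-=[0.3825]  S=[0.6225]  K=[0.6145]  nu=[-0.3371]  x^+=[1.7500]  P^+=[0.1475]

K[0,0] = 0.6145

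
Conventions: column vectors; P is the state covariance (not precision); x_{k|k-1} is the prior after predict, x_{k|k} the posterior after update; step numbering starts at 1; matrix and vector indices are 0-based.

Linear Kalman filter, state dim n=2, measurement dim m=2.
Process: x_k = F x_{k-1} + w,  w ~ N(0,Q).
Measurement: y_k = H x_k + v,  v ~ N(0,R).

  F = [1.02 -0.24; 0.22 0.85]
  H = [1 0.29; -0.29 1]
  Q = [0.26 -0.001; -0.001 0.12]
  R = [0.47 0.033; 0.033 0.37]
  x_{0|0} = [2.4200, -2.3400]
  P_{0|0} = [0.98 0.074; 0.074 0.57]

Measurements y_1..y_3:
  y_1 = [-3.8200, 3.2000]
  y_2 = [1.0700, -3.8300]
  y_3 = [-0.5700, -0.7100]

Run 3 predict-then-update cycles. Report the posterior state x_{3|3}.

x_post = [0.0044, -1.0917]

step 1: x^-=[3.0300, -1.4566]  P^-=[1.2762 0.1629; 0.1629 0.6069]  S=[1.8917 -0.0119; -0.0119 0.9898]  K=[0.6983 -0.2010; 0.1827 0.5677]  nu=[-6.4276, 5.5353]  x^+=[-2.5709, 0.5112]  P^+=[0.3104 0.0387; 0.0387 0.2273]
step 2: x^-=[-2.7450, -0.1311]  P^-=[0.5770 0.0538; 0.0538 0.3137]  S=[1.1046 0.0059; 0.0059 0.7010]  K=[0.5374 -0.1665; 0.1288 0.4242]  nu=[3.8530, -4.4950]  x^+=[0.0740, -1.5415]  P^+=[0.2397 0.0256; 0.0256 0.1686]
step 3: x^-=[0.4455, -1.2939]  P^-=[0.5065 0.0392; 0.0392 0.2630]  S=[1.0214 -0.0017; -0.0017 0.6528]  K=[0.5068 -0.1636; 0.1137 0.3857]  nu=[-0.6402, 0.7131]  x^+=[0.0044, -1.0917]  P^+=[0.2264 0.0219; 0.0219 0.1528]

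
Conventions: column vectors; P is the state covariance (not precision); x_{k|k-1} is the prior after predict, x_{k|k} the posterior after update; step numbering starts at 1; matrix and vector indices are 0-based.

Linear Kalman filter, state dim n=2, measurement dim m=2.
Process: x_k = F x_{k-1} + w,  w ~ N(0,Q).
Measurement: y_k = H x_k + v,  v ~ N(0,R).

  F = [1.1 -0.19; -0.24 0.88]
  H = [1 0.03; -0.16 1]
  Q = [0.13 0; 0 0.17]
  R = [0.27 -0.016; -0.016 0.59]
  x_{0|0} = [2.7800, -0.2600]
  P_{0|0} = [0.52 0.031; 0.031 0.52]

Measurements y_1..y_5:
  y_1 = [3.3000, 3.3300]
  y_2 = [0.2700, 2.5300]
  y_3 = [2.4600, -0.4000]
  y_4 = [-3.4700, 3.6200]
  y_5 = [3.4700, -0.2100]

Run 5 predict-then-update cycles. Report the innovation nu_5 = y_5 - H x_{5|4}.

step 1: x^-=[3.1074, -0.8960]  P^-=[0.7650 -0.1928; -0.1928 0.5895]  S=[1.0240 -0.3126; -0.3126 1.2608]  K=[0.7196 -0.0716; -0.0225 0.4865]  nu=[0.2195, 4.7232]  x^+=[2.9272, 1.3968]  P^+=[0.1961 -0.0224; -0.0224 0.2838]
step 2: x^-=[2.9545, 0.5266]  P^-=[0.3869 -0.1219; -0.1219 0.4105]  S=[0.6499 -0.1869; -0.1869 1.0494]  K=[0.5684 -0.0739; -0.0535 0.4002]  nu=[-2.7003, 2.4761]  x^+=[1.2367, 1.6622]  P^+=[0.1555 -0.0278; -0.0278 0.2325]
step 3: x^-=[1.0445, 1.1659]  P^-=[0.3382 -0.1081; -0.1081 0.3708]  S=[0.6020 -0.1666; -0.1666 1.0041]  K=[0.5362 -0.0726; -0.0568 0.3771]  nu=[1.3805, -1.3988]  x^+=[1.8864, 0.5600]  P^+=[0.1468 -0.0279; -0.0279 0.2189]
step 4: x^-=[1.9686, 0.0401]  P^-=[0.3272 -0.1037; -0.1037 0.3598]  S=[0.5913 -0.1607; -0.1607 0.9913]  K=[0.5286 -0.0717; -0.0564 0.3705]  nu=[-5.4398, 3.8949]  x^+=[-1.1861, 1.7898]  P^+=[0.1447 -0.0276; -0.0276 0.2151]
step 5: x^-=[-1.6447, 1.8597]  P^-=[0.3244 -0.1021; -0.1021 0.3566]  S=[0.5886 -0.1589; -0.1589 0.9876]  K=[0.5267 -0.0713; -0.0559 0.3686]  nu=[5.0589, -2.3329]  x^+=[1.1860, 0.7171]  P^+=[0.1442 -0.0274; -0.0274 0.2140]

innov = [5.0589, -2.3329]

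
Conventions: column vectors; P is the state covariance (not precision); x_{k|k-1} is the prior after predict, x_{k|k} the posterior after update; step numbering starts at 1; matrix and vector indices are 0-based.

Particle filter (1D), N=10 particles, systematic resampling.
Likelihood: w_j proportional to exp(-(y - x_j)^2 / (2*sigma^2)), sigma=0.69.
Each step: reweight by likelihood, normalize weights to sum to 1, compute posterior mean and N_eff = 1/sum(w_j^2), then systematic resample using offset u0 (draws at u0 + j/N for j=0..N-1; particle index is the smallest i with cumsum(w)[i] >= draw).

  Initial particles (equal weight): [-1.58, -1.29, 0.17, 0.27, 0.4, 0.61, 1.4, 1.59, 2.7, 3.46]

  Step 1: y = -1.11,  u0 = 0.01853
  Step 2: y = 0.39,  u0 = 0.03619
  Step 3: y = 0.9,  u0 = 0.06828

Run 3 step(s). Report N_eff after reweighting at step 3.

N_eff = 8.9754

step 1: w=[0.3586, 0.4370, 0.0809, 0.0612, 0.0412, 0.0202, 0.0006, 0.0002, 0.0000, 0.0000]  mean=-1.0700  Neff=3.0123  idx=[0, 0, 0, 0, 1, 1, 1, 1, 2, 3]
step 2: w=[0.0077, 0.0077, 0.0077, 0.0077, 0.0234, 0.0234, 0.0234, 0.0234, 0.4301, 0.4457]  mean=0.0244  Neff=2.5900  idx=[4, 8, 8, 8, 8, 8, 9, 9, 9, 9]
step 3: w=[0.0012, 0.1039, 0.1039, 0.1039, 0.1039, 0.1039, 0.1198, 0.1198, 0.1198, 0.1198]  mean=0.2162  Neff=8.9754  idx=[1, 2, 3, 4, 5, 6, 7, 8, 8, 9]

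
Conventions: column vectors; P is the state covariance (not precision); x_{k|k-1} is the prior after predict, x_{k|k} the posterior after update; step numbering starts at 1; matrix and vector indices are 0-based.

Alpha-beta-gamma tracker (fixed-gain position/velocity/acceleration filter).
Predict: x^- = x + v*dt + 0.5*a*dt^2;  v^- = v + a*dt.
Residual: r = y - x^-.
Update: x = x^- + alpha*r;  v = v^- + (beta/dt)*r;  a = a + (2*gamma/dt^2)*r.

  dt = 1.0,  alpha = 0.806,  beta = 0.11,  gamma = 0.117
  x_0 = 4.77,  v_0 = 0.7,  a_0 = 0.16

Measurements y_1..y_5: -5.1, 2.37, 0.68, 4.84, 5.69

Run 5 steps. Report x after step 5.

x_post = 5.0235

step 1: x_pred=5.5500  r=-10.6500  x^+=-3.0339  v^+=-0.3115  a^+=-2.3321
step 2: x_pred=-4.5114  r=6.8815  x^+=1.0350  v^+=-1.8866  a^+=-0.7218
step 3: x_pred=-1.2126  r=1.8926  x^+=0.3128  v^+=-2.4003  a^+=-0.2790
step 4: x_pred=-2.2269  r=7.0669  x^+=3.4690  v^+=-1.9019  a^+=1.3747
step 5: x_pred=2.2544  r=3.4356  x^+=5.0235  v^+=-0.1493  a^+=2.1786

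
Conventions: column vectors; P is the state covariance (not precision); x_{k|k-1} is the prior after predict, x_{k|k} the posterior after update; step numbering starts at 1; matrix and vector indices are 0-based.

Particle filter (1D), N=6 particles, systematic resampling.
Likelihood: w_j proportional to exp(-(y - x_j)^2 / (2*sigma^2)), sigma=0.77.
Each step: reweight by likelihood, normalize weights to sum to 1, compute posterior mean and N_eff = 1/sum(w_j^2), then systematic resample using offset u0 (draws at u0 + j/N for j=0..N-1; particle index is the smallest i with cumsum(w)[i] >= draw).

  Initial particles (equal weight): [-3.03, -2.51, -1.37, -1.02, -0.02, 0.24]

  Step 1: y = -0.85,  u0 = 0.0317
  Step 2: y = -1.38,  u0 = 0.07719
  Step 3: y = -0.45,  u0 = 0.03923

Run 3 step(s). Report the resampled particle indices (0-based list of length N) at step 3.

step 1: w=[0.0065, 0.0348, 0.2828, 0.3467, 0.1987, 0.1304]  mean=-0.8207  Neff=3.8761  idx=[1, 2, 3, 3, 4, 4]
step 2: w=[0.0959, 0.2814, 0.2522, 0.2522, 0.0591, 0.0591]  mean=-1.1430  Neff=4.4922  idx=[0, 1, 2, 2, 3, 4]
step 3: w=[0.0076, 0.1340, 0.2081, 0.2081, 0.2081, 0.2341]  mean=-0.8442  Neff=4.9330  idx=[1, 2, 3, 3, 4, 5]

resampled_idx = [1, 2, 3, 3, 4, 5]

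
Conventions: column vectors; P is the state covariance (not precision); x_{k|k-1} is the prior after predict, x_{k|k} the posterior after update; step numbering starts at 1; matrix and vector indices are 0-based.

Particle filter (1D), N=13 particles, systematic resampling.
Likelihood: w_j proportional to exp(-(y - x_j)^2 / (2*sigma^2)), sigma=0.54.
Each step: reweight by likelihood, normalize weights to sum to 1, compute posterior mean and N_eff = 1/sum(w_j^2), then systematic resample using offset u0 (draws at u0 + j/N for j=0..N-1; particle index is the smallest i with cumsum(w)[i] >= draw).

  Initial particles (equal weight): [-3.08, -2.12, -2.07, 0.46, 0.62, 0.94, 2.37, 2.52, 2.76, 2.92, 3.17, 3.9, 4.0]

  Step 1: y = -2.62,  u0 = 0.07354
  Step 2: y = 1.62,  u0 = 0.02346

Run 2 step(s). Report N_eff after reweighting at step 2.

N_eff = 8.1777

step 1: w=[0.3582, 0.3353, 0.3065, 0.0000, 0.0000, 0.0000, 0.0000, 0.0000, 0.0000, 0.0000, 0.0000, 0.0000, 0.0000]  mean=-2.4485  Neff=2.9880  idx=[0, 0, 0, 0, 1, 1, 1, 1, 1, 2, 2, 2, 2]
step 2: w=[0.0000, 0.0000, 0.0000, 0.0000, 0.0796, 0.0796, 0.0796, 0.0796, 0.0796, 0.1505, 0.1505, 0.1505, 0.1505]  mean=-2.0899  Neff=8.1777  idx=[4, 5, 6, 7, 8, 9, 9, 10, 10, 11, 11, 12, 12]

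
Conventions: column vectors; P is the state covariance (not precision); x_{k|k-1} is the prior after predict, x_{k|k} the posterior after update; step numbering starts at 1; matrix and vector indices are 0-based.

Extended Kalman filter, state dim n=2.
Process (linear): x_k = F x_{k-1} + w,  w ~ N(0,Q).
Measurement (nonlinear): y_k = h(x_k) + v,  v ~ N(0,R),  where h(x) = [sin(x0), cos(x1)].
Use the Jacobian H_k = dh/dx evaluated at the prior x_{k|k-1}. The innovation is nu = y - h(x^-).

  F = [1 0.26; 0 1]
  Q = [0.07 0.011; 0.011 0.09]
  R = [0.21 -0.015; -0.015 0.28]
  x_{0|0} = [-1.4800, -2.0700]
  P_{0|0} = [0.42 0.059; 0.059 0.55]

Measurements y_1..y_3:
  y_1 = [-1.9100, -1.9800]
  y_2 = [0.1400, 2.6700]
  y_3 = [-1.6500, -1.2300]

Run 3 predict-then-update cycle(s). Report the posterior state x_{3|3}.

step 1: x^-=[-2.0182, -2.0700]  P^-=[0.5579 0.2130; 0.2130 0.6400]  H_jac=[-0.4326 0.0000; 0.0000 0.8780]  S=[0.3144 -0.0959; -0.0959 0.7733]  K=[-0.7211 0.1524; -0.0743 0.7174]  nu=[-1.0084, -1.5013]  x^+=[-1.5198, -3.0721]  P^+=[0.3553 0.0609; 0.0609 0.2301]
step 2: x^-=[-2.3185, -3.0721]  P^-=[0.4726 0.1317; 0.1317 0.3201]  H_jac=[-0.6800 0.0000; 0.0000 0.0694]  S=[0.4285 -0.0212; -0.0212 0.2815]  K=[-0.7511 -0.0241; -0.2059 0.0634]  nu=[0.8732, 3.6676]  x^+=[-3.0629, -3.0194]  P^+=[0.2314 0.0650; 0.0650 0.3002]
step 3: x^-=[-3.8479, -3.0194]  P^-=[0.3555 0.1540; 0.1540 0.3902]  H_jac=[-0.7608 0.0000; 0.0000 0.1219]  S=[0.4158 -0.0293; -0.0293 0.2858]  K=[-0.6506 -0.0010; -0.2721 0.1386]  nu=[-2.2990, -0.2375]  x^+=[-2.3519, -2.4267]  P^+=[0.1796 0.0778; 0.0778 0.3517]

x_post = [-2.3519, -2.4267]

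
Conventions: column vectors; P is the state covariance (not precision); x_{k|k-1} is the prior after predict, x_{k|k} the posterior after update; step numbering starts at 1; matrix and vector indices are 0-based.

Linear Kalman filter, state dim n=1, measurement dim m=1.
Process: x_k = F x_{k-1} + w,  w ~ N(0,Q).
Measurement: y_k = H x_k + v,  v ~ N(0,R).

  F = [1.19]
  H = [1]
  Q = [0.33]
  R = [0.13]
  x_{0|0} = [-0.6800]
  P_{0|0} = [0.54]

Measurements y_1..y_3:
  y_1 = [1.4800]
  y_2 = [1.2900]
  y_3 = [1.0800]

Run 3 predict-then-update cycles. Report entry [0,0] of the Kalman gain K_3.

step 1: x^-=[-0.8092]  P^-=[1.0947]  S=[1.2247]  K=[0.8939]  nu=[2.2892]  x^+=[1.2370]  P^+=[0.1162]
step 2: x^-=[1.4720]  P^-=[0.4946]  S=[0.6246]  K=[0.7919]  nu=[-0.1820]  x^+=[1.3279]  P^+=[0.1029]
step 3: x^-=[1.5802]  P^-=[0.4758]  S=[0.6058]  K=[0.7854]  nu=[-0.5002]  x^+=[1.1873]  P^+=[0.1021]

K[0,0] = 0.7854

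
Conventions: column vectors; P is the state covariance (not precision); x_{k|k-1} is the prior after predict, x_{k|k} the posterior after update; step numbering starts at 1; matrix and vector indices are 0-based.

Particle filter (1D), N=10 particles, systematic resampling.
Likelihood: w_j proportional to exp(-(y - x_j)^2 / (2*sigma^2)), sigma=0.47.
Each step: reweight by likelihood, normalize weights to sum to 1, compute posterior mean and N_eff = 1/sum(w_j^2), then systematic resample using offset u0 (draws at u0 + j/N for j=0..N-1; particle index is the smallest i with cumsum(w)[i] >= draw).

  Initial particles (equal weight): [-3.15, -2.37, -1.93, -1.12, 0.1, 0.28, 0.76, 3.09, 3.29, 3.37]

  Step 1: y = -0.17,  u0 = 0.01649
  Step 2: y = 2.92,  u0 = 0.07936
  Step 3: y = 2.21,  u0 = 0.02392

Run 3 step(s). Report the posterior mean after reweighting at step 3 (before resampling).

step 1: w=[0.0000, 0.0000, 0.0005, 0.0740, 0.4840, 0.3609, 0.0806, 0.0000, 0.0000, 0.0000]  mean=0.1268  Neff=2.6564  idx=[3, 4, 4, 4, 4, 4, 5, 5, 5, 5]
step 2: w=[0.0000, 0.0238, 0.0238, 0.0238, 0.0238, 0.0238, 0.2202, 0.2202, 0.2202, 0.2202]  mean=0.2586  Neff=5.0800  idx=[4, 6, 6, 7, 7, 8, 8, 8, 9, 9]
step 3: w=[0.0210, 0.1088, 0.1088, 0.1088, 0.1088, 0.1088, 0.1088, 0.1088, 0.1088, 0.1088]  mean=0.2762  Neff=9.3511  idx=[1, 1, 2, 3, 4, 5, 6, 7, 8, 9]

post_mean = 0.2762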